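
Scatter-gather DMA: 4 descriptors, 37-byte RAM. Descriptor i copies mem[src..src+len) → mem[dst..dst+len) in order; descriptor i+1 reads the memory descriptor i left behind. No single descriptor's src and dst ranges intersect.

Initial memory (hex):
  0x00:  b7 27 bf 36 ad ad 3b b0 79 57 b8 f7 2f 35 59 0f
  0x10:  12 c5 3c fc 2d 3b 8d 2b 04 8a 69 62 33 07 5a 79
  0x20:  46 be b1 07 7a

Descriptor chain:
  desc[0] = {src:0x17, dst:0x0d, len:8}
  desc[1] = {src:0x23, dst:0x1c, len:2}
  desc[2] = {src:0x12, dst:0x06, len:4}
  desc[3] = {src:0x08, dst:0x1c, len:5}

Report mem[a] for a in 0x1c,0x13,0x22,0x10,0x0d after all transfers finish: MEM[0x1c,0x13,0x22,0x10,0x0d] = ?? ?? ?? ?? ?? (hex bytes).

MEM[0x1c,0x13,0x22,0x10,0x0d] = 5a 07 b1 69 2b

  after D0: wrote 8B at 0x0d = 2b048a696233075a
  after D1: wrote 2B at 0x1c = 077a
  after D2: wrote 4B at 0x06 = 33075a3b
  after D3: wrote 5B at 0x1c = 5a3bb8f72f
query mem[0x1c]=0x5a, mem[0x13]=0x07, mem[0x22]=0xb1, mem[0x10]=0x69, mem[0x0d]=0x2b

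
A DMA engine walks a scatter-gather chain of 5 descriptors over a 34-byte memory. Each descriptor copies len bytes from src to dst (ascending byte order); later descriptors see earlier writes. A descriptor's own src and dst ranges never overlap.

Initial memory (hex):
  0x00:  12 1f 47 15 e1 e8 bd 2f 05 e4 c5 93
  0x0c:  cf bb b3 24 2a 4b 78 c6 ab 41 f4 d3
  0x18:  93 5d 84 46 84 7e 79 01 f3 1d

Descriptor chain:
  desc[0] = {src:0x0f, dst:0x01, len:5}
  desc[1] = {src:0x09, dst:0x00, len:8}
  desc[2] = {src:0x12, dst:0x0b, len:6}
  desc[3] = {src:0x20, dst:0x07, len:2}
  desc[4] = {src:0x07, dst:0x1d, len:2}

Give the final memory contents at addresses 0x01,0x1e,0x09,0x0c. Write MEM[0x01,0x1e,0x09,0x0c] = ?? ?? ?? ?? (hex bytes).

MEM[0x01,0x1e,0x09,0x0c] = c5 1d e4 c6

[0] 0x0f->0x01 len=5 : 24 2a 4b 78 c6
[1] 0x09->0x00 len=8 : e4 c5 93 cf bb b3 24 2a
[2] 0x12->0x0b len=6 : 78 c6 ab 41 f4 d3
[3] 0x20->0x07 len=2 : f3 1d
[4] 0x07->0x1d len=2 : f3 1d
query mem[0x01]=0xc5, mem[0x1e]=0x1d, mem[0x09]=0xe4, mem[0x0c]=0xc6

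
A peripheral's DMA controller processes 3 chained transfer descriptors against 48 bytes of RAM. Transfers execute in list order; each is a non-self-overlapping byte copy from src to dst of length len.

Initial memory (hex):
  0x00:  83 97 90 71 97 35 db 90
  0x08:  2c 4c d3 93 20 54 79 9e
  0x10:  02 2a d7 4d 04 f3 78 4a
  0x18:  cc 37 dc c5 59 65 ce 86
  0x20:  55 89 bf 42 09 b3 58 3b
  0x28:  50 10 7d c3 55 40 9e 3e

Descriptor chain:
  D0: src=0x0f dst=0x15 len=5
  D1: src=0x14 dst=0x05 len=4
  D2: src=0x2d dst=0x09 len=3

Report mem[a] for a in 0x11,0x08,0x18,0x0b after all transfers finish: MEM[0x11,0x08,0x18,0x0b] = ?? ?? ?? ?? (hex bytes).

MEM[0x11,0x08,0x18,0x0b] = 2a 2a d7 3e

[0] 0x0f->0x15 len=5 : 9e 02 2a d7 4d
[1] 0x14->0x05 len=4 : 04 9e 02 2a
[2] 0x2d->0x09 len=3 : 40 9e 3e
query mem[0x11]=0x2a, mem[0x08]=0x2a, mem[0x18]=0xd7, mem[0x0b]=0x3e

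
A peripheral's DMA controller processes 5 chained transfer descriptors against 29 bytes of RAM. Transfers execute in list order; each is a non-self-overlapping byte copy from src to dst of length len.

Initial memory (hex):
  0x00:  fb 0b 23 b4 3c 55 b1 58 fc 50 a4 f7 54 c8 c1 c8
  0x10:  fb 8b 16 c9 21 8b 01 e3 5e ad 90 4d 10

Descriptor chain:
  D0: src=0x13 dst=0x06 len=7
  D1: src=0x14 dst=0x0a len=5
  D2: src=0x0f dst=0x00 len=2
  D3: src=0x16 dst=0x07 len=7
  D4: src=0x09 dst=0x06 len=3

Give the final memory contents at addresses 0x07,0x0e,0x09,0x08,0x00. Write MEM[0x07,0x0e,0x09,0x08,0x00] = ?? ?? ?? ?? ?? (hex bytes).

D0: mem[0x06..0x0c] <- [c9 21 8b 01 e3 5e ad]
D1: mem[0x0a..0x0e] <- [21 8b 01 e3 5e]
D2: mem[0x00..0x01] <- [c8 fb]
D3: mem[0x07..0x0d] <- [01 e3 5e ad 90 4d 10]
D4: mem[0x06..0x08] <- [5e ad 90]
query mem[0x07]=0xad, mem[0x0e]=0x5e, mem[0x09]=0x5e, mem[0x08]=0x90, mem[0x00]=0xc8

MEM[0x07,0x0e,0x09,0x08,0x00] = ad 5e 5e 90 c8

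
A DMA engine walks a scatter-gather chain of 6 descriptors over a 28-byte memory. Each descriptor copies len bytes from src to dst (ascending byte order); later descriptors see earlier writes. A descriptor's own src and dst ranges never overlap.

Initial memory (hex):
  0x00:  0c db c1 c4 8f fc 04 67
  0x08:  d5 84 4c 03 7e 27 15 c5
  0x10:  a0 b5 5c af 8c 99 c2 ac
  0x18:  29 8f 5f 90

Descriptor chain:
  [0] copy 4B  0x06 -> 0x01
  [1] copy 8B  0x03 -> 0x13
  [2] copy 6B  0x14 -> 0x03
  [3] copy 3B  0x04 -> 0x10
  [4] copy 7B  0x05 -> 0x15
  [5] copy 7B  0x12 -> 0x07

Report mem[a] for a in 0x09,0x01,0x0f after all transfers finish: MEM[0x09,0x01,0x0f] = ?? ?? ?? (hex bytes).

D0: mem[0x01..0x04] <- [04 67 d5 84]
D1: mem[0x13..0x1a] <- [d5 84 fc 04 67 d5 84 4c]
D2: mem[0x03..0x08] <- [84 fc 04 67 d5 84]
D3: mem[0x10..0x12] <- [fc 04 67]
D4: mem[0x15..0x1b] <- [04 67 d5 84 84 4c 03]
D5: mem[0x07..0x0d] <- [67 d5 84 04 67 d5 84]
query mem[0x09]=0x84, mem[0x01]=0x04, mem[0x0f]=0xc5

MEM[0x09,0x01,0x0f] = 84 04 c5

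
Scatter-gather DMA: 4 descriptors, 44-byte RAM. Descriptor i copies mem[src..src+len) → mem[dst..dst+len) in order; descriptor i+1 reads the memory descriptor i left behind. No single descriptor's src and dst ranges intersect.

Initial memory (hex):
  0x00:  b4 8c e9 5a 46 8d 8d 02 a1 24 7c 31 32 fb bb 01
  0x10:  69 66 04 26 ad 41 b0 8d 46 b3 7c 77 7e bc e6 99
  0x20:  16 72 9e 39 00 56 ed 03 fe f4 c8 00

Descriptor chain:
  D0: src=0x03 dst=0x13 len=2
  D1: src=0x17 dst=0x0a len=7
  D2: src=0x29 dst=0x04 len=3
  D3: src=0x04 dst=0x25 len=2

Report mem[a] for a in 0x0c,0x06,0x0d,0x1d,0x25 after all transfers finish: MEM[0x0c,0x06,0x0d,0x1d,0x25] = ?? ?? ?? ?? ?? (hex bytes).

MEM[0x0c,0x06,0x0d,0x1d,0x25] = b3 00 7c bc f4

[0] 0x03->0x13 len=2 : 5a 46
[1] 0x17->0x0a len=7 : 8d 46 b3 7c 77 7e bc
[2] 0x29->0x04 len=3 : f4 c8 00
[3] 0x04->0x25 len=2 : f4 c8
query mem[0x0c]=0xb3, mem[0x06]=0x00, mem[0x0d]=0x7c, mem[0x1d]=0xbc, mem[0x25]=0xf4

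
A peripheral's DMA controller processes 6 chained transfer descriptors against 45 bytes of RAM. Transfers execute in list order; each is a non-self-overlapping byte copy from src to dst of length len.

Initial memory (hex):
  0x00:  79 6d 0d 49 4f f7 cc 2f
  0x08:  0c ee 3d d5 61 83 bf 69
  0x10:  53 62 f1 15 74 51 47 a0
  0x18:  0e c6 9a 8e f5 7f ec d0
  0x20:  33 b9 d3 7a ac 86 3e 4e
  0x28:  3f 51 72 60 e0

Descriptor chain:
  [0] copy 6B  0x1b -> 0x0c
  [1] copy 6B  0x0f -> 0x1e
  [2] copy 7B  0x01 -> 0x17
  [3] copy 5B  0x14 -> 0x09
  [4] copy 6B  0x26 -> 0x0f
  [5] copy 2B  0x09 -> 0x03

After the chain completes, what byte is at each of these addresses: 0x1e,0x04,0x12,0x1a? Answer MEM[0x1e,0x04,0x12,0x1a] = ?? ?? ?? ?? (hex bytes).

MEM[0x1e,0x04,0x12,0x1a] = ec 51 51 4f

#0 dst[0x0c+6] := {0x8e,0xf5,0x7f,0xec,0xd0,0x33}
#1 dst[0x1e+6] := {0xec,0xd0,0x33,0xf1,0x15,0x74}
#2 dst[0x17+7] := {0x6d,0x0d,0x49,0x4f,0xf7,0xcc,0x2f}
#3 dst[0x09+5] := {0x74,0x51,0x47,0x6d,0x0d}
#4 dst[0x0f+6] := {0x3e,0x4e,0x3f,0x51,0x72,0x60}
#5 dst[0x03+2] := {0x74,0x51}
query mem[0x1e]=0xec, mem[0x04]=0x51, mem[0x12]=0x51, mem[0x1a]=0x4f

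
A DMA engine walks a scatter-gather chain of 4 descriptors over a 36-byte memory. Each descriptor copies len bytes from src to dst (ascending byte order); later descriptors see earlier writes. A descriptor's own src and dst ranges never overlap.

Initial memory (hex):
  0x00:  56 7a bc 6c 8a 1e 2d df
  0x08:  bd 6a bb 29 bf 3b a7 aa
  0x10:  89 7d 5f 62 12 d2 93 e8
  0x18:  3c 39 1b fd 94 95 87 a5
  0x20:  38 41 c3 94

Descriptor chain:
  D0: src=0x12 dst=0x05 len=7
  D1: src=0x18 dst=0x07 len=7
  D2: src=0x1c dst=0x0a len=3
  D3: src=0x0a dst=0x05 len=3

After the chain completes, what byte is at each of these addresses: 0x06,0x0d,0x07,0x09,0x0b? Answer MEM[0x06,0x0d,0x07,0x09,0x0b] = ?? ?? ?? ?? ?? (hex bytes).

MEM[0x06,0x0d,0x07,0x09,0x0b] = 95 87 87 1b 95

D0: mem[0x05..0x0b] <- [5f 62 12 d2 93 e8 3c]
D1: mem[0x07..0x0d] <- [3c 39 1b fd 94 95 87]
D2: mem[0x0a..0x0c] <- [94 95 87]
D3: mem[0x05..0x07] <- [94 95 87]
query mem[0x06]=0x95, mem[0x0d]=0x87, mem[0x07]=0x87, mem[0x09]=0x1b, mem[0x0b]=0x95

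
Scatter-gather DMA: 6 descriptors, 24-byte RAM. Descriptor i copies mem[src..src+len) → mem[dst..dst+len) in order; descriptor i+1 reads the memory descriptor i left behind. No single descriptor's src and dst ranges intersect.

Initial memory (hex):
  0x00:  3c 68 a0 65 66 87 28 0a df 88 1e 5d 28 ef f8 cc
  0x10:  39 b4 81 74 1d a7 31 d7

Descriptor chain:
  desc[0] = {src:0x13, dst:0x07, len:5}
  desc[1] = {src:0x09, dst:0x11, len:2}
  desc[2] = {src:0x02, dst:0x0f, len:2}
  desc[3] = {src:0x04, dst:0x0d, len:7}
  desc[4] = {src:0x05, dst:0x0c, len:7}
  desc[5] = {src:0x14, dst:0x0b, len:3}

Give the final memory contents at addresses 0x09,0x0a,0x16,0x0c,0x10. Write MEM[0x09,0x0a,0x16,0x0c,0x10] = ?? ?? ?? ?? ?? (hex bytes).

[0] 0x13->0x07 len=5 : 74 1d a7 31 d7
[1] 0x09->0x11 len=2 : a7 31
[2] 0x02->0x0f len=2 : a0 65
[3] 0x04->0x0d len=7 : 66 87 28 74 1d a7 31
[4] 0x05->0x0c len=7 : 87 28 74 1d a7 31 d7
[5] 0x14->0x0b len=3 : 1d a7 31
query mem[0x09]=0xa7, mem[0x0a]=0x31, mem[0x16]=0x31, mem[0x0c]=0xa7, mem[0x10]=0xa7

MEM[0x09,0x0a,0x16,0x0c,0x10] = a7 31 31 a7 a7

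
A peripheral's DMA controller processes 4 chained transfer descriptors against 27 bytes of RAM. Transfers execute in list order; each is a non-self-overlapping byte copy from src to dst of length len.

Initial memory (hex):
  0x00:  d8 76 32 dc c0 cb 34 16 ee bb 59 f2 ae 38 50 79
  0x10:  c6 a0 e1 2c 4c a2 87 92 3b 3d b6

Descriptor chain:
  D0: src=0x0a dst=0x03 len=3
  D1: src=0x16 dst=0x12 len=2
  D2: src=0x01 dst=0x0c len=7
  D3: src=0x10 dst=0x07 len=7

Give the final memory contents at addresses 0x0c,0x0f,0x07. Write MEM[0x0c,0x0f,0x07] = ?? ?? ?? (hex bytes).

D0: mem[0x03..0x05] <- [59 f2 ae]
D1: mem[0x12..0x13] <- [87 92]
D2: mem[0x0c..0x12] <- [76 32 59 f2 ae 34 16]
D3: mem[0x07..0x0d] <- [ae 34 16 92 4c a2 87]
query mem[0x0c]=0xa2, mem[0x0f]=0xf2, mem[0x07]=0xae

MEM[0x0c,0x0f,0x07] = a2 f2 ae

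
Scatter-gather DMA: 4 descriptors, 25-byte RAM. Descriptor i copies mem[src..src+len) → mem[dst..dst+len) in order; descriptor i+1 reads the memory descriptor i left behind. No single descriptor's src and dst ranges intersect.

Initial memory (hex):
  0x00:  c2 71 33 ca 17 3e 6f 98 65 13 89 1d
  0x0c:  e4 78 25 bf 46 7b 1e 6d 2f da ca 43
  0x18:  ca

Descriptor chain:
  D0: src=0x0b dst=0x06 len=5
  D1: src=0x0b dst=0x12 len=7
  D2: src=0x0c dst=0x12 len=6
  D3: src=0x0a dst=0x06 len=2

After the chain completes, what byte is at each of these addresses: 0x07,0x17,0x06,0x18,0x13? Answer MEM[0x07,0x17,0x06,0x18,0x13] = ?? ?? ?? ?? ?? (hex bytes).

D0: mem[0x06..0x0a] <- [1d e4 78 25 bf]
D1: mem[0x12..0x18] <- [1d e4 78 25 bf 46 7b]
D2: mem[0x12..0x17] <- [e4 78 25 bf 46 7b]
D3: mem[0x06..0x07] <- [bf 1d]
query mem[0x07]=0x1d, mem[0x17]=0x7b, mem[0x06]=0xbf, mem[0x18]=0x7b, mem[0x13]=0x78

MEM[0x07,0x17,0x06,0x18,0x13] = 1d 7b bf 7b 78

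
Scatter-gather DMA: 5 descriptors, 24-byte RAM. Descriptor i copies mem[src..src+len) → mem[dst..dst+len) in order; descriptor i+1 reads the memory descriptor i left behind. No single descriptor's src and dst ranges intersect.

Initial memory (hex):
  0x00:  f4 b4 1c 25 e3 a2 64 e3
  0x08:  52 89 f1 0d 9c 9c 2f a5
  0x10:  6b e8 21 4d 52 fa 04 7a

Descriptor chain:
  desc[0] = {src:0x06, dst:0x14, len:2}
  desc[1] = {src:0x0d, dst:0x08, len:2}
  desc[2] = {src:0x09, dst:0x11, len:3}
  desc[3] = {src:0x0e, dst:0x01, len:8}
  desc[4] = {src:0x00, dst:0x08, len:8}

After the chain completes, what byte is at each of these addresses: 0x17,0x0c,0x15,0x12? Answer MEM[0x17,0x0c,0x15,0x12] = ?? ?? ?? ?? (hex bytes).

MEM[0x17,0x0c,0x15,0x12] = 7a 2f e3 f1

[0] 0x06->0x14 len=2 : 64 e3
[1] 0x0d->0x08 len=2 : 9c 2f
[2] 0x09->0x11 len=3 : 2f f1 0d
[3] 0x0e->0x01 len=8 : 2f a5 6b 2f f1 0d 64 e3
[4] 0x00->0x08 len=8 : f4 2f a5 6b 2f f1 0d 64
query mem[0x17]=0x7a, mem[0x0c]=0x2f, mem[0x15]=0xe3, mem[0x12]=0xf1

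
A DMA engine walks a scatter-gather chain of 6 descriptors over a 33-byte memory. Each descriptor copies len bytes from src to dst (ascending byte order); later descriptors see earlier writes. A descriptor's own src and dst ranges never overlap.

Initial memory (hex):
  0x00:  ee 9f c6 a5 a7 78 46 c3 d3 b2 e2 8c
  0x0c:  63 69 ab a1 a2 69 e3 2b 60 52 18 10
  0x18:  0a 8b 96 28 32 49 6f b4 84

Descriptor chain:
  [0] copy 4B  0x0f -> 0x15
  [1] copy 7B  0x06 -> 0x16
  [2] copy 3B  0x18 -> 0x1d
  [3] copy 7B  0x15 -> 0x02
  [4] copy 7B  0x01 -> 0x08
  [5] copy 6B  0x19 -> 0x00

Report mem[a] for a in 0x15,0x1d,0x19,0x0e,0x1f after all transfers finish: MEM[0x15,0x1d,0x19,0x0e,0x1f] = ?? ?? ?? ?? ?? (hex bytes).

MEM[0x15,0x1d,0x19,0x0e,0x1f] = a1 d3 b2 e2 e2

#0 dst[0x15+4] := {0xa1,0xa2,0x69,0xe3}
#1 dst[0x16+7] := {0x46,0xc3,0xd3,0xb2,0xe2,0x8c,0x63}
#2 dst[0x1d+3] := {0xd3,0xb2,0xe2}
#3 dst[0x02+7] := {0xa1,0x46,0xc3,0xd3,0xb2,0xe2,0x8c}
#4 dst[0x08+7] := {0x9f,0xa1,0x46,0xc3,0xd3,0xb2,0xe2}
#5 dst[0x00+6] := {0xb2,0xe2,0x8c,0x63,0xd3,0xb2}
query mem[0x15]=0xa1, mem[0x1d]=0xd3, mem[0x19]=0xb2, mem[0x0e]=0xe2, mem[0x1f]=0xe2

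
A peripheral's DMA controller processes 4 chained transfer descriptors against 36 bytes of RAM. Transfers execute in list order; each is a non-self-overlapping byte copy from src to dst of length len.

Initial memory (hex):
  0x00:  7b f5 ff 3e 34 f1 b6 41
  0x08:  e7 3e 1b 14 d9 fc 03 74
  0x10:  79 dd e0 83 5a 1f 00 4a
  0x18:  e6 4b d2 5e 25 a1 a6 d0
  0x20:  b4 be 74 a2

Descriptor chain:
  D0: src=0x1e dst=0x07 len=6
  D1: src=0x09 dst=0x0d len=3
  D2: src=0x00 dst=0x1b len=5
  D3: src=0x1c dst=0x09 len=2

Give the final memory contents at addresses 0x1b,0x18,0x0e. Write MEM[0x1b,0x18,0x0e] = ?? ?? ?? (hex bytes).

[0] 0x1e->0x07 len=6 : a6 d0 b4 be 74 a2
[1] 0x09->0x0d len=3 : b4 be 74
[2] 0x00->0x1b len=5 : 7b f5 ff 3e 34
[3] 0x1c->0x09 len=2 : f5 ff
query mem[0x1b]=0x7b, mem[0x18]=0xe6, mem[0x0e]=0xbe

MEM[0x1b,0x18,0x0e] = 7b e6 be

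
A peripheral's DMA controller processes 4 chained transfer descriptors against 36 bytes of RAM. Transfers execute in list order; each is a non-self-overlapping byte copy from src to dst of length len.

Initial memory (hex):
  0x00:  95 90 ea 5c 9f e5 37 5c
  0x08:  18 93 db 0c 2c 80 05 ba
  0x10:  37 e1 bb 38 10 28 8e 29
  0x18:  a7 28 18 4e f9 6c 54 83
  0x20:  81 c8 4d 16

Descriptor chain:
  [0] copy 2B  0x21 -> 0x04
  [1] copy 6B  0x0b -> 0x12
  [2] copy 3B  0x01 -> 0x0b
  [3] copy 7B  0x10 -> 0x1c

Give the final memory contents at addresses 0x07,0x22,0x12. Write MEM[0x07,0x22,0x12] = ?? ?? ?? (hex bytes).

D0: mem[0x04..0x05] <- [c8 4d]
D1: mem[0x12..0x17] <- [0c 2c 80 05 ba 37]
D2: mem[0x0b..0x0d] <- [90 ea 5c]
D3: mem[0x1c..0x22] <- [37 e1 0c 2c 80 05 ba]
query mem[0x07]=0x5c, mem[0x22]=0xba, mem[0x12]=0x0c

MEM[0x07,0x22,0x12] = 5c ba 0c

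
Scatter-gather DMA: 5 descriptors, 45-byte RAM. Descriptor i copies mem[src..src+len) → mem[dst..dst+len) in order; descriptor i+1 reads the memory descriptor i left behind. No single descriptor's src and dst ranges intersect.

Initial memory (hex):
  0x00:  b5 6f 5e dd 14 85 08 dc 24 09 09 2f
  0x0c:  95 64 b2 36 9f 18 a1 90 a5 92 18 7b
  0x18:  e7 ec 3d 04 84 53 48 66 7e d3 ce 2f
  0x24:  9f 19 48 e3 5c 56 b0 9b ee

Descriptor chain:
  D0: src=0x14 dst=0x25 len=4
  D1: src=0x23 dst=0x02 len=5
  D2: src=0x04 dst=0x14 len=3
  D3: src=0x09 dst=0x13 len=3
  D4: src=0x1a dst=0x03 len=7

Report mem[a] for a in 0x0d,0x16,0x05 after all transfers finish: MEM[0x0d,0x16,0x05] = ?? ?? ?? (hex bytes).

MEM[0x0d,0x16,0x05] = 64 18 84

[0] 0x14->0x25 len=4 : a5 92 18 7b
[1] 0x23->0x02 len=5 : 2f 9f a5 92 18
[2] 0x04->0x14 len=3 : a5 92 18
[3] 0x09->0x13 len=3 : 09 09 2f
[4] 0x1a->0x03 len=7 : 3d 04 84 53 48 66 7e
query mem[0x0d]=0x64, mem[0x16]=0x18, mem[0x05]=0x84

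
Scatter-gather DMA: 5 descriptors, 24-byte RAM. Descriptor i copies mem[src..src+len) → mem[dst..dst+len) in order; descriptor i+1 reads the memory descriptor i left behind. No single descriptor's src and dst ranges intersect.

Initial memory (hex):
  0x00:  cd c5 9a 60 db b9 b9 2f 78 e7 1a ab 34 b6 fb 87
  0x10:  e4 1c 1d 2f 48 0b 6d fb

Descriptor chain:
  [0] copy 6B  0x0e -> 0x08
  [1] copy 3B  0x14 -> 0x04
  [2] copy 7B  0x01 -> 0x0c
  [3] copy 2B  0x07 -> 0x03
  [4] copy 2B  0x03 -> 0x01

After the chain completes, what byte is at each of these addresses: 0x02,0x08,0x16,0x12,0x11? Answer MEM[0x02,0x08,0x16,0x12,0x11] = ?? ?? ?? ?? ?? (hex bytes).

MEM[0x02,0x08,0x16,0x12,0x11] = fb fb 6d 2f 6d

[0] 0x0e->0x08 len=6 : fb 87 e4 1c 1d 2f
[1] 0x14->0x04 len=3 : 48 0b 6d
[2] 0x01->0x0c len=7 : c5 9a 60 48 0b 6d 2f
[3] 0x07->0x03 len=2 : 2f fb
[4] 0x03->0x01 len=2 : 2f fb
query mem[0x02]=0xfb, mem[0x08]=0xfb, mem[0x16]=0x6d, mem[0x12]=0x2f, mem[0x11]=0x6d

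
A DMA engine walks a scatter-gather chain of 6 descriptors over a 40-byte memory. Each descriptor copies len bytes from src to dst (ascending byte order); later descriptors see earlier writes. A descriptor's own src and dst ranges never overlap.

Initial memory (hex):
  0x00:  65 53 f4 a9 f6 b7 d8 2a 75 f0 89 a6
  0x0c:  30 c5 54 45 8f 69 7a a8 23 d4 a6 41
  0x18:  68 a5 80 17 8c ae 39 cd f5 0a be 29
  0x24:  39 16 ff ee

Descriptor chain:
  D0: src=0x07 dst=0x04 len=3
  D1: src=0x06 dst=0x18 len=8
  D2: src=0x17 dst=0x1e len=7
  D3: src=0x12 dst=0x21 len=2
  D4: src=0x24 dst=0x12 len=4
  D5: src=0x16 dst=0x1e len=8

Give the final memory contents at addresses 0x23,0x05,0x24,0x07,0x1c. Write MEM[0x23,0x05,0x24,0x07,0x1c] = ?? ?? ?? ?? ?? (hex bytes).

#0 dst[0x04+3] := {0x2a,0x75,0xf0}
#1 dst[0x18+8] := {0xf0,0x2a,0x75,0xf0,0x89,0xa6,0x30,0xc5}
#2 dst[0x1e+7] := {0x41,0xf0,0x2a,0x75,0xf0,0x89,0xa6}
#3 dst[0x21+2] := {0x7a,0xa8}
#4 dst[0x12+4] := {0xa6,0x16,0xff,0xee}
#5 dst[0x1e+8] := {0xa6,0x41,0xf0,0x2a,0x75,0xf0,0x89,0xa6}
query mem[0x23]=0xf0, mem[0x05]=0x75, mem[0x24]=0x89, mem[0x07]=0x2a, mem[0x1c]=0x89

MEM[0x23,0x05,0x24,0x07,0x1c] = f0 75 89 2a 89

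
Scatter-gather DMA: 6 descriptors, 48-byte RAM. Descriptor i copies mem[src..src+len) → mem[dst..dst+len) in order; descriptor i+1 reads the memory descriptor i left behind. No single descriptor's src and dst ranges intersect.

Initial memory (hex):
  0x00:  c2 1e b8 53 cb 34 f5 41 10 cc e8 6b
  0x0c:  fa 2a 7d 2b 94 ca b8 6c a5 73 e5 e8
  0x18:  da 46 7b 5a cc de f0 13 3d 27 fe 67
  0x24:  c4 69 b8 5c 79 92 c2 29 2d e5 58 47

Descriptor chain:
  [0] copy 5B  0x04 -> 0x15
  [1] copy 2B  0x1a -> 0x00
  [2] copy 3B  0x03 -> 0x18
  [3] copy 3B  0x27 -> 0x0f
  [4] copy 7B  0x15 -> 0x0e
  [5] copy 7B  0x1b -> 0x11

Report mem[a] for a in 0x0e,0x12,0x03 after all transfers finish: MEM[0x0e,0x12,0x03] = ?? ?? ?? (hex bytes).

MEM[0x0e,0x12,0x03] = cb cc 53

D0: mem[0x15..0x19] <- [cb 34 f5 41 10]
D1: mem[0x00..0x01] <- [7b 5a]
D2: mem[0x18..0x1a] <- [53 cb 34]
D3: mem[0x0f..0x11] <- [5c 79 92]
D4: mem[0x0e..0x14] <- [cb 34 f5 53 cb 34 5a]
D5: mem[0x11..0x17] <- [5a cc de f0 13 3d 27]
query mem[0x0e]=0xcb, mem[0x12]=0xcc, mem[0x03]=0x53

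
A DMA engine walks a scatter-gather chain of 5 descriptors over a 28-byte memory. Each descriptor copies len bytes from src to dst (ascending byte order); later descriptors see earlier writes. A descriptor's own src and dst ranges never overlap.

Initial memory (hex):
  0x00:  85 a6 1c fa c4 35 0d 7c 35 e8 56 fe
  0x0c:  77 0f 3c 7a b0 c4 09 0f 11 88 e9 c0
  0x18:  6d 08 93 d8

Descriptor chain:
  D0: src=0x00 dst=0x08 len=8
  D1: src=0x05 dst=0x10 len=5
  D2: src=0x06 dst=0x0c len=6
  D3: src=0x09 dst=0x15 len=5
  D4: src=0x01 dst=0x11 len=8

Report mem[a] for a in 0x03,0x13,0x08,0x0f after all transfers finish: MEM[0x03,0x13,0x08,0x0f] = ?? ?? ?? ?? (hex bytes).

MEM[0x03,0x13,0x08,0x0f] = fa fa 85 a6

#0 dst[0x08+8] := {0x85,0xa6,0x1c,0xfa,0xc4,0x35,0x0d,0x7c}
#1 dst[0x10+5] := {0x35,0x0d,0x7c,0x85,0xa6}
#2 dst[0x0c+6] := {0x0d,0x7c,0x85,0xa6,0x1c,0xfa}
#3 dst[0x15+5] := {0xa6,0x1c,0xfa,0x0d,0x7c}
#4 dst[0x11+8] := {0xa6,0x1c,0xfa,0xc4,0x35,0x0d,0x7c,0x85}
query mem[0x03]=0xfa, mem[0x13]=0xfa, mem[0x08]=0x85, mem[0x0f]=0xa6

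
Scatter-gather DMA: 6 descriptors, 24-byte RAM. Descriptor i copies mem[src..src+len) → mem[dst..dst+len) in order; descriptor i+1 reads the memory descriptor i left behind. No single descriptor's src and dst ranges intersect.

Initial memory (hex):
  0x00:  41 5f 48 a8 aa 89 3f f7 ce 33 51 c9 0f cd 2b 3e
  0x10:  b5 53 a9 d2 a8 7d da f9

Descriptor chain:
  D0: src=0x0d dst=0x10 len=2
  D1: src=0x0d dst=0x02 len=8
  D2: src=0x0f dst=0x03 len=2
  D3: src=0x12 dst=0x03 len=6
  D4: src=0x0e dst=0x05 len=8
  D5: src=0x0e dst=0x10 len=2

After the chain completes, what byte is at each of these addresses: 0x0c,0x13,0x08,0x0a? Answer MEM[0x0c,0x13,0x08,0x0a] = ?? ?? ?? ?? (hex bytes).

  after D0: wrote 2B at 0x10 = cd2b
  after D1: wrote 8B at 0x02 = cd2b3ecd2ba9d2a8
  after D2: wrote 2B at 0x03 = 3ecd
  after D3: wrote 6B at 0x03 = a9d2a87ddaf9
  after D4: wrote 8B at 0x05 = 2b3ecd2ba9d2a87d
  after D5: wrote 2B at 0x10 = 2b3e
query mem[0x0c]=0x7d, mem[0x13]=0xd2, mem[0x08]=0x2b, mem[0x0a]=0xd2

MEM[0x0c,0x13,0x08,0x0a] = 7d d2 2b d2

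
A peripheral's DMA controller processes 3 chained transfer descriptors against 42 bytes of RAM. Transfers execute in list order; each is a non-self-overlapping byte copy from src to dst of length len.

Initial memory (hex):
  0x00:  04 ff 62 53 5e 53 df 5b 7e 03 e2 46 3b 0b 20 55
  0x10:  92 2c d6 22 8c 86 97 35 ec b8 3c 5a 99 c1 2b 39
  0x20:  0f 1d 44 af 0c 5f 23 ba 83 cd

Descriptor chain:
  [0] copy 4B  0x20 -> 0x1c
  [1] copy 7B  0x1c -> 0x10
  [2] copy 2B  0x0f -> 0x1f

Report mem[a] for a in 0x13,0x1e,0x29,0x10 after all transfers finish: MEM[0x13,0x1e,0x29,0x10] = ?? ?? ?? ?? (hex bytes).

D0: mem[0x1c..0x1f] <- [0f 1d 44 af]
D1: mem[0x10..0x16] <- [0f 1d 44 af 0f 1d 44]
D2: mem[0x1f..0x20] <- [55 0f]
query mem[0x13]=0xaf, mem[0x1e]=0x44, mem[0x29]=0xcd, mem[0x10]=0x0f

MEM[0x13,0x1e,0x29,0x10] = af 44 cd 0f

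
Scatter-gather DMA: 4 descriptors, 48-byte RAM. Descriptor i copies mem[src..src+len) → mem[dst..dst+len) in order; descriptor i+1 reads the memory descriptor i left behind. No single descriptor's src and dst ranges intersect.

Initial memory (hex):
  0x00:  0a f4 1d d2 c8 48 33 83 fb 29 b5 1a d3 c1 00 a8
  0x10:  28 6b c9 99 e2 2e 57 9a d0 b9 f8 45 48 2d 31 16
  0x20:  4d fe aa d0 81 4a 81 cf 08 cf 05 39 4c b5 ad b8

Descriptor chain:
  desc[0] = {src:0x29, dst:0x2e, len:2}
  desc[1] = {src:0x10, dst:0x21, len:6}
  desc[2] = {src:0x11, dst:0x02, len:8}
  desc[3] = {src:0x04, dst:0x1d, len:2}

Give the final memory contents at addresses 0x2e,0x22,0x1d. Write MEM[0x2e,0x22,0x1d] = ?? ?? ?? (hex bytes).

D0: mem[0x2e..0x2f] <- [cf 05]
D1: mem[0x21..0x26] <- [28 6b c9 99 e2 2e]
D2: mem[0x02..0x09] <- [6b c9 99 e2 2e 57 9a d0]
D3: mem[0x1d..0x1e] <- [99 e2]
query mem[0x2e]=0xcf, mem[0x22]=0x6b, mem[0x1d]=0x99

MEM[0x2e,0x22,0x1d] = cf 6b 99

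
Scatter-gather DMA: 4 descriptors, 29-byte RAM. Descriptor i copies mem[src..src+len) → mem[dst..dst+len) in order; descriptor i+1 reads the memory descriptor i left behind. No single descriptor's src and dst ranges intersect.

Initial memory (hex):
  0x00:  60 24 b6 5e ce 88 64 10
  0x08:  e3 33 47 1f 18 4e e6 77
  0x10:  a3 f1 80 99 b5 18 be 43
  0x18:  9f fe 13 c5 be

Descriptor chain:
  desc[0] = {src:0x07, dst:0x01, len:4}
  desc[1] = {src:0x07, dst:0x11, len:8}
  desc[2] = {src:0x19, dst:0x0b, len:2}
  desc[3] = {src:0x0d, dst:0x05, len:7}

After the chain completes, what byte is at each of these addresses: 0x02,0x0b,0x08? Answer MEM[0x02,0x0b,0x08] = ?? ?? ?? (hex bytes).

MEM[0x02,0x0b,0x08] = e3 33 a3

D0: mem[0x01..0x04] <- [10 e3 33 47]
D1: mem[0x11..0x18] <- [10 e3 33 47 1f 18 4e e6]
D2: mem[0x0b..0x0c] <- [fe 13]
D3: mem[0x05..0x0b] <- [4e e6 77 a3 10 e3 33]
query mem[0x02]=0xe3, mem[0x0b]=0x33, mem[0x08]=0xa3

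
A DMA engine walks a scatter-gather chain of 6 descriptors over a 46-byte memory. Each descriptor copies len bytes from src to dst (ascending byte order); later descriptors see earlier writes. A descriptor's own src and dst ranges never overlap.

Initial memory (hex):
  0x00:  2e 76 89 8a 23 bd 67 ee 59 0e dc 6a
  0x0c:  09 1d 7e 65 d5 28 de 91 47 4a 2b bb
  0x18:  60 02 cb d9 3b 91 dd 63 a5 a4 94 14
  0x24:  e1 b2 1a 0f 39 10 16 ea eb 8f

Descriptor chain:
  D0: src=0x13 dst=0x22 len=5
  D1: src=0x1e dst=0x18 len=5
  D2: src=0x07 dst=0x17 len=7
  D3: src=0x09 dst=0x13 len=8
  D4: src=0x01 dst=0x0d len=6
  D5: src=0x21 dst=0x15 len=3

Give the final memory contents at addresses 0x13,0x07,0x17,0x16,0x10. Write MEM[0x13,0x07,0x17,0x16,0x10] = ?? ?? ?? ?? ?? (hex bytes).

  after D0: wrote 5B at 0x22 = 91474a2bbb
  after D1: wrote 5B at 0x18 = dd63a5a491
  after D2: wrote 7B at 0x17 = ee590edc6a091d
  after D3: wrote 8B at 0x13 = 0edc6a091d7e65d5
  after D4: wrote 6B at 0x0d = 76898a23bd67
  after D5: wrote 3B at 0x15 = a49147
query mem[0x13]=0x0e, mem[0x07]=0xee, mem[0x17]=0x47, mem[0x16]=0x91, mem[0x10]=0x23

MEM[0x13,0x07,0x17,0x16,0x10] = 0e ee 47 91 23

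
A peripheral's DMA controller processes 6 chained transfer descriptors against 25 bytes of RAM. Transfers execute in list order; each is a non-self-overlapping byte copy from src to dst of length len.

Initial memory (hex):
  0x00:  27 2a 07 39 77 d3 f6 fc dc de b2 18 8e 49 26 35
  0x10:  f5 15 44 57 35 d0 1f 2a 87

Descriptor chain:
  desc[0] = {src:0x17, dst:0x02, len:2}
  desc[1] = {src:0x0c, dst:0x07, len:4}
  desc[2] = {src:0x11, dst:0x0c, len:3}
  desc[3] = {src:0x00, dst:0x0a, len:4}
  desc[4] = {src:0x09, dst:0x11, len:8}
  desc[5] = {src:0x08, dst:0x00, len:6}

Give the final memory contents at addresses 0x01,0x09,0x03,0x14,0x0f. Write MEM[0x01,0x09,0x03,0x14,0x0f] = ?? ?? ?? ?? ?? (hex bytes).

MEM[0x01,0x09,0x03,0x14,0x0f] = 26 26 2a 2a 35

  after D0: wrote 2B at 0x02 = 2a87
  after D1: wrote 4B at 0x07 = 8e492635
  after D2: wrote 3B at 0x0c = 154457
  after D3: wrote 4B at 0x0a = 272a2a87
  after D4: wrote 8B at 0x11 = 26272a2a875735f5
  after D5: wrote 6B at 0x00 = 4926272a2a87
query mem[0x01]=0x26, mem[0x09]=0x26, mem[0x03]=0x2a, mem[0x14]=0x2a, mem[0x0f]=0x35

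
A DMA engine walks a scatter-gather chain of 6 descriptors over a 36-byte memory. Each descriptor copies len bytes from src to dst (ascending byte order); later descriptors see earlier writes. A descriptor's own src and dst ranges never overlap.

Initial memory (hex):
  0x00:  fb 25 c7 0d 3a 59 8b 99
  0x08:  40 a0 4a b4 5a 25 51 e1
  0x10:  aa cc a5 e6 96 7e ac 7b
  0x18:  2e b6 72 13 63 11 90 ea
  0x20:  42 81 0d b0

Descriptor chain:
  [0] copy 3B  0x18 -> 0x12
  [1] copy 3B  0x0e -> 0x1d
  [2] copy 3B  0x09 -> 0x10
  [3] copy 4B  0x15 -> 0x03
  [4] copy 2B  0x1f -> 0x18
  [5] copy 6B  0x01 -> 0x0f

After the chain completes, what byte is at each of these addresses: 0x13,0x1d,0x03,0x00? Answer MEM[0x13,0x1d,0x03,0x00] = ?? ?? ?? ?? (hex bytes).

MEM[0x13,0x1d,0x03,0x00] = 7b 51 7e fb

D0: mem[0x12..0x14] <- [2e b6 72]
D1: mem[0x1d..0x1f] <- [51 e1 aa]
D2: mem[0x10..0x12] <- [a0 4a b4]
D3: mem[0x03..0x06] <- [7e ac 7b 2e]
D4: mem[0x18..0x19] <- [aa 42]
D5: mem[0x0f..0x14] <- [25 c7 7e ac 7b 2e]
query mem[0x13]=0x7b, mem[0x1d]=0x51, mem[0x03]=0x7e, mem[0x00]=0xfb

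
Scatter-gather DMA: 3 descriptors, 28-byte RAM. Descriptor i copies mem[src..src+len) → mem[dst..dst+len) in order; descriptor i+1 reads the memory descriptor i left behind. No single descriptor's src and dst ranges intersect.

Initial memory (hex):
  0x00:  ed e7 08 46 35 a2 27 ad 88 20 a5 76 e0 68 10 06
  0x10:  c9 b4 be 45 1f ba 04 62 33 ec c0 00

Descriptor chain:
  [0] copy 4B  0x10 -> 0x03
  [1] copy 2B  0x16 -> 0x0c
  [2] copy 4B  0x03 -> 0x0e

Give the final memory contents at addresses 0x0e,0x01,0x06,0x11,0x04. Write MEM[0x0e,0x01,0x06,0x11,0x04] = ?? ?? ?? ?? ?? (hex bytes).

#0 dst[0x03+4] := {0xc9,0xb4,0xbe,0x45}
#1 dst[0x0c+2] := {0x04,0x62}
#2 dst[0x0e+4] := {0xc9,0xb4,0xbe,0x45}
query mem[0x0e]=0xc9, mem[0x01]=0xe7, mem[0x06]=0x45, mem[0x11]=0x45, mem[0x04]=0xb4

MEM[0x0e,0x01,0x06,0x11,0x04] = c9 e7 45 45 b4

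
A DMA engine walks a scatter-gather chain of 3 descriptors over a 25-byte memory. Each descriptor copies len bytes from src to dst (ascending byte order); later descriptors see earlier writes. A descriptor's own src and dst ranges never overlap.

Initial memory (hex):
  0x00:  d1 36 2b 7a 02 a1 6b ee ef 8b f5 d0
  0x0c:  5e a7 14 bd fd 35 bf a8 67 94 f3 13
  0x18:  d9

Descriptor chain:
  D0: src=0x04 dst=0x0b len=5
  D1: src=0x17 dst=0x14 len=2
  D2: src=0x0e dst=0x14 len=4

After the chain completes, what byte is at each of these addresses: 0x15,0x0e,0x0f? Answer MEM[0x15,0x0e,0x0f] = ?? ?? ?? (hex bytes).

[0] 0x04->0x0b len=5 : 02 a1 6b ee ef
[1] 0x17->0x14 len=2 : 13 d9
[2] 0x0e->0x14 len=4 : ee ef fd 35
query mem[0x15]=0xef, mem[0x0e]=0xee, mem[0x0f]=0xef

MEM[0x15,0x0e,0x0f] = ef ee ef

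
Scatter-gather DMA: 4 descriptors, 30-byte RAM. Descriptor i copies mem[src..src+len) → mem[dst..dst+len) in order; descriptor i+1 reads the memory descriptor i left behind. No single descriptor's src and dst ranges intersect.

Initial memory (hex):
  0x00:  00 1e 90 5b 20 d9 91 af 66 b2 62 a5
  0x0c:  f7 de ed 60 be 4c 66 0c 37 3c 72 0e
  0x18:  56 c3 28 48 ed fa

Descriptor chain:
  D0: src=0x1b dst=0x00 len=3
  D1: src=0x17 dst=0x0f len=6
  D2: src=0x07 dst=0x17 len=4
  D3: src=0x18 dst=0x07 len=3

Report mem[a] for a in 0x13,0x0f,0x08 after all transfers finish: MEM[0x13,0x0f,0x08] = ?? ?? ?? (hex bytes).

MEM[0x13,0x0f,0x08] = 48 0e b2

  after D0: wrote 3B at 0x00 = 48edfa
  after D1: wrote 6B at 0x0f = 0e56c32848ed
  after D2: wrote 4B at 0x17 = af66b262
  after D3: wrote 3B at 0x07 = 66b262
query mem[0x13]=0x48, mem[0x0f]=0x0e, mem[0x08]=0xb2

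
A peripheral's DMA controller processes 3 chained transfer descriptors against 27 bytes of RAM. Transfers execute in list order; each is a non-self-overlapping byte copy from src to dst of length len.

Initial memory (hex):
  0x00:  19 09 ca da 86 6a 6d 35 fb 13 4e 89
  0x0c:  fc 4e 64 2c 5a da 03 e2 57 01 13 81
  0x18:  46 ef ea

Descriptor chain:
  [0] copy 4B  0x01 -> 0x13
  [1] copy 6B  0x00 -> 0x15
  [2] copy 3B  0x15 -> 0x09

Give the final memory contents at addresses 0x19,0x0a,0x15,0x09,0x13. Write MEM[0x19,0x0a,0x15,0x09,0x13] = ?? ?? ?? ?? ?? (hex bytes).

MEM[0x19,0x0a,0x15,0x09,0x13] = 86 09 19 19 09

  after D0: wrote 4B at 0x13 = 09cada86
  after D1: wrote 6B at 0x15 = 1909cada866a
  after D2: wrote 3B at 0x09 = 1909ca
query mem[0x19]=0x86, mem[0x0a]=0x09, mem[0x15]=0x19, mem[0x09]=0x19, mem[0x13]=0x09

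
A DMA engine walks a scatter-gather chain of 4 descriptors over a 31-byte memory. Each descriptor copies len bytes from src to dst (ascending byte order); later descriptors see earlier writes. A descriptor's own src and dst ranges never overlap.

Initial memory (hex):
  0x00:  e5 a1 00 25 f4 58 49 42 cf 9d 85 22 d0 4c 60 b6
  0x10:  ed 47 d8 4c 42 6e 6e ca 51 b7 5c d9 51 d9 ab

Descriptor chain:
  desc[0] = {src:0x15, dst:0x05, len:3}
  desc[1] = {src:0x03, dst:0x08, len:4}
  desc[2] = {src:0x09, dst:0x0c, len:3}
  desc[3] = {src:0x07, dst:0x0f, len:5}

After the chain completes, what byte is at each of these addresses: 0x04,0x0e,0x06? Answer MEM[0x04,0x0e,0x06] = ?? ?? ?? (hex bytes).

MEM[0x04,0x0e,0x06] = f4 6e 6e

#0 dst[0x05+3] := {0x6e,0x6e,0xca}
#1 dst[0x08+4] := {0x25,0xf4,0x6e,0x6e}
#2 dst[0x0c+3] := {0xf4,0x6e,0x6e}
#3 dst[0x0f+5] := {0xca,0x25,0xf4,0x6e,0x6e}
query mem[0x04]=0xf4, mem[0x0e]=0x6e, mem[0x06]=0x6e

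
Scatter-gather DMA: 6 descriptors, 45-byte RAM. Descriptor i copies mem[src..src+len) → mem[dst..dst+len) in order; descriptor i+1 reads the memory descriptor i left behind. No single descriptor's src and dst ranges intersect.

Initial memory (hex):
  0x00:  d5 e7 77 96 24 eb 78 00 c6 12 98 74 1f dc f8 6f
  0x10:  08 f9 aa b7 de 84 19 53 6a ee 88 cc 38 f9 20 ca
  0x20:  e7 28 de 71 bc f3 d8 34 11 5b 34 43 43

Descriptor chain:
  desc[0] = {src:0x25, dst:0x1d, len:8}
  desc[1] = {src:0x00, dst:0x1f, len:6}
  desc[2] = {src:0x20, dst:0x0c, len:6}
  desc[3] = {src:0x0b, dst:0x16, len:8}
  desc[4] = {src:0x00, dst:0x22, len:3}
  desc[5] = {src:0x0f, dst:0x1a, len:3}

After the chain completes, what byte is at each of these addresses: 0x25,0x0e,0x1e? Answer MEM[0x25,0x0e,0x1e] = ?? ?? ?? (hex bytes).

[0] 0x25->0x1d len=8 : f3 d8 34 11 5b 34 43 43
[1] 0x00->0x1f len=6 : d5 e7 77 96 24 eb
[2] 0x20->0x0c len=6 : e7 77 96 24 eb f3
[3] 0x0b->0x16 len=8 : 74 e7 77 96 24 eb f3 aa
[4] 0x00->0x22 len=3 : d5 e7 77
[5] 0x0f->0x1a len=3 : 24 eb f3
query mem[0x25]=0xf3, mem[0x0e]=0x96, mem[0x1e]=0xd8

MEM[0x25,0x0e,0x1e] = f3 96 d8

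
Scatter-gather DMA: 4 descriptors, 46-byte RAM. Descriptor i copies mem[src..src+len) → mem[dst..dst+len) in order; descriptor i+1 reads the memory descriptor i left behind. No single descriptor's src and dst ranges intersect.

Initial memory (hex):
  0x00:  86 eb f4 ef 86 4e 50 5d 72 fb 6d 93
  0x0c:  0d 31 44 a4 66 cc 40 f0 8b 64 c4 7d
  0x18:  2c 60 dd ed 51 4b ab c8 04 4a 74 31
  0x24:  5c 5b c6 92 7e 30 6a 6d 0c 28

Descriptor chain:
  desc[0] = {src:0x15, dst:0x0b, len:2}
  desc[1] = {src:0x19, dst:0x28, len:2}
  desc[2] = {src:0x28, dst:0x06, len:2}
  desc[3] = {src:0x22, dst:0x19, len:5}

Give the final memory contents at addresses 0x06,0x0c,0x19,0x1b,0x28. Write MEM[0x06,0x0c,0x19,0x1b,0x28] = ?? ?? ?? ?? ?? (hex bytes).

MEM[0x06,0x0c,0x19,0x1b,0x28] = 60 c4 74 5c 60

  after D0: wrote 2B at 0x0b = 64c4
  after D1: wrote 2B at 0x28 = 60dd
  after D2: wrote 2B at 0x06 = 60dd
  after D3: wrote 5B at 0x19 = 74315c5bc6
query mem[0x06]=0x60, mem[0x0c]=0xc4, mem[0x19]=0x74, mem[0x1b]=0x5c, mem[0x28]=0x60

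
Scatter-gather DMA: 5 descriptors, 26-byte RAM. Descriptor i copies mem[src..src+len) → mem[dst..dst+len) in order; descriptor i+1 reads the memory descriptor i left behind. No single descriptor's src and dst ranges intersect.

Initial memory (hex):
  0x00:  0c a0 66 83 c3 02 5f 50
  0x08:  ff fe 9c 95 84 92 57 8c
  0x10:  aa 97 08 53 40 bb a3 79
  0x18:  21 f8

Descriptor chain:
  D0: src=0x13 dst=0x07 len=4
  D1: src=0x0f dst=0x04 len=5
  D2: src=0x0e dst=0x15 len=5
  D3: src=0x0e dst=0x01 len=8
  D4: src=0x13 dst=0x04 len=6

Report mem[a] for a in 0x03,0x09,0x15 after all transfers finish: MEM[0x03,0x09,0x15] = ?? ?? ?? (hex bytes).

MEM[0x03,0x09,0x15] = aa 97 57

[0] 0x13->0x07 len=4 : 53 40 bb a3
[1] 0x0f->0x04 len=5 : 8c aa 97 08 53
[2] 0x0e->0x15 len=5 : 57 8c aa 97 08
[3] 0x0e->0x01 len=8 : 57 8c aa 97 08 53 40 57
[4] 0x13->0x04 len=6 : 53 40 57 8c aa 97
query mem[0x03]=0xaa, mem[0x09]=0x97, mem[0x15]=0x57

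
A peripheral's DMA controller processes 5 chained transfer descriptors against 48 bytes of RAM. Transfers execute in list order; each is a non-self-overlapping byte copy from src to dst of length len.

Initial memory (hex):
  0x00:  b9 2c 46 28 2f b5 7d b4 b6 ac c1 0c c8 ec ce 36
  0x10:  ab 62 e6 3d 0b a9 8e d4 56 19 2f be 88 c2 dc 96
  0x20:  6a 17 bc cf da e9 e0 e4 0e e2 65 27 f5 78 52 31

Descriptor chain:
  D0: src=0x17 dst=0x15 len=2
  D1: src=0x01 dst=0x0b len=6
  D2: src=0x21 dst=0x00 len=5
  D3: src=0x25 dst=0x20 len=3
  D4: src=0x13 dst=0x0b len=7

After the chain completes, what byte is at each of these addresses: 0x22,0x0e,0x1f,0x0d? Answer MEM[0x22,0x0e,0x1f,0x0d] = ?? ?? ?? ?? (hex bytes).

MEM[0x22,0x0e,0x1f,0x0d] = e4 56 96 d4

  after D0: wrote 2B at 0x15 = d456
  after D1: wrote 6B at 0x0b = 2c46282fb57d
  after D2: wrote 5B at 0x00 = 17bccfdae9
  after D3: wrote 3B at 0x20 = e9e0e4
  after D4: wrote 7B at 0x0b = 3d0bd456d45619
query mem[0x22]=0xe4, mem[0x0e]=0x56, mem[0x1f]=0x96, mem[0x0d]=0xd4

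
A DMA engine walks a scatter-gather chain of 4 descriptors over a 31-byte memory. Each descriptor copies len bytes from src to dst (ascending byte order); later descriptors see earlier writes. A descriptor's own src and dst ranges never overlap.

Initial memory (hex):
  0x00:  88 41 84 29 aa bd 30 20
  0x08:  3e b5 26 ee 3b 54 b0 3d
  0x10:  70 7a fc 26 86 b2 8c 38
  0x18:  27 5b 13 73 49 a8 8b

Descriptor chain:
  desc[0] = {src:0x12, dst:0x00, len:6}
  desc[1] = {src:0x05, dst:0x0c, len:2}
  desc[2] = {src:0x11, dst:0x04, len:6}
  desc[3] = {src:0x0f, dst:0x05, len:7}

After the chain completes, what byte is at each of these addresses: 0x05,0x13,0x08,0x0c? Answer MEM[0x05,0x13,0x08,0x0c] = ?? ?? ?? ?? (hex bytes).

D0: mem[0x00..0x05] <- [fc 26 86 b2 8c 38]
D1: mem[0x0c..0x0d] <- [38 30]
D2: mem[0x04..0x09] <- [7a fc 26 86 b2 8c]
D3: mem[0x05..0x0b] <- [3d 70 7a fc 26 86 b2]
query mem[0x05]=0x3d, mem[0x13]=0x26, mem[0x08]=0xfc, mem[0x0c]=0x38

MEM[0x05,0x13,0x08,0x0c] = 3d 26 fc 38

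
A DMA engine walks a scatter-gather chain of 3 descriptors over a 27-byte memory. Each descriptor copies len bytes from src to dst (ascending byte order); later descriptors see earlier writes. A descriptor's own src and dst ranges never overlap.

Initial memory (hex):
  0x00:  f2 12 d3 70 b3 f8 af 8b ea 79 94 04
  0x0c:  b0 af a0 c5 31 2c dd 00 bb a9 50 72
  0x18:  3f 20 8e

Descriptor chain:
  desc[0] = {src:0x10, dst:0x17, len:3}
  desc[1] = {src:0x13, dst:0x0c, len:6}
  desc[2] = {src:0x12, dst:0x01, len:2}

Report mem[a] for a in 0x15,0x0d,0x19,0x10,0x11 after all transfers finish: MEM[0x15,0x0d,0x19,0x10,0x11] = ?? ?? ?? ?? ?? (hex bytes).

  after D0: wrote 3B at 0x17 = 312cdd
  after D1: wrote 6B at 0x0c = 00bba950312c
  after D2: wrote 2B at 0x01 = dd00
query mem[0x15]=0xa9, mem[0x0d]=0xbb, mem[0x19]=0xdd, mem[0x10]=0x31, mem[0x11]=0x2c

MEM[0x15,0x0d,0x19,0x10,0x11] = a9 bb dd 31 2c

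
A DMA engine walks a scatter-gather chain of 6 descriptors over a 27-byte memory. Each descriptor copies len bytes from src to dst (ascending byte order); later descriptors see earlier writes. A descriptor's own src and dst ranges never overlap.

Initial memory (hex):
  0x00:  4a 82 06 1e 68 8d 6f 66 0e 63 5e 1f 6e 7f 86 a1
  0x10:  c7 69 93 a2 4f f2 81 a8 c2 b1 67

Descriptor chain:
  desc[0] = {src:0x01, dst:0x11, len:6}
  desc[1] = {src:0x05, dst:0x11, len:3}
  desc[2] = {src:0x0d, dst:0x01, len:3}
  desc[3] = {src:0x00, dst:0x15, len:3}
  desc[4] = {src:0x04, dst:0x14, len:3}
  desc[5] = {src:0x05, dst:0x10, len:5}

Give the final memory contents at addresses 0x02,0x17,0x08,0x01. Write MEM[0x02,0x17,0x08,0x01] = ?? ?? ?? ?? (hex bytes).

MEM[0x02,0x17,0x08,0x01] = 86 86 0e 7f

D0: mem[0x11..0x16] <- [82 06 1e 68 8d 6f]
D1: mem[0x11..0x13] <- [8d 6f 66]
D2: mem[0x01..0x03] <- [7f 86 a1]
D3: mem[0x15..0x17] <- [4a 7f 86]
D4: mem[0x14..0x16] <- [68 8d 6f]
D5: mem[0x10..0x14] <- [8d 6f 66 0e 63]
query mem[0x02]=0x86, mem[0x17]=0x86, mem[0x08]=0x0e, mem[0x01]=0x7f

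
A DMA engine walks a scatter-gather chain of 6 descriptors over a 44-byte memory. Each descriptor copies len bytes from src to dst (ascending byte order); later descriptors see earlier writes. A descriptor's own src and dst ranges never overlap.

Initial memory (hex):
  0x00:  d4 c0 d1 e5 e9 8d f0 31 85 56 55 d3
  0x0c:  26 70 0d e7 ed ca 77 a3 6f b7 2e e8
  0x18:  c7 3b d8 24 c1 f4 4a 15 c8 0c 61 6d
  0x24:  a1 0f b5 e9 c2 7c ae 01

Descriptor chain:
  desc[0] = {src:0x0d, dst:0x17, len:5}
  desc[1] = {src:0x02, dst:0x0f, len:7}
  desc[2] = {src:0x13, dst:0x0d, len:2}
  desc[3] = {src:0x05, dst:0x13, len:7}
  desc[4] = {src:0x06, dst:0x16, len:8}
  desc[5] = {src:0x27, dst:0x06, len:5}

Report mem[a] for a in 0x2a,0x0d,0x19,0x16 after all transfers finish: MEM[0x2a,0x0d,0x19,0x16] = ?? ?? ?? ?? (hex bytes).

D0: mem[0x17..0x1b] <- [70 0d e7 ed ca]
D1: mem[0x0f..0x15] <- [d1 e5 e9 8d f0 31 85]
D2: mem[0x0d..0x0e] <- [f0 31]
D3: mem[0x13..0x19] <- [8d f0 31 85 56 55 d3]
D4: mem[0x16..0x1d] <- [f0 31 85 56 55 d3 26 f0]
D5: mem[0x06..0x0a] <- [e9 c2 7c ae 01]
query mem[0x2a]=0xae, mem[0x0d]=0xf0, mem[0x19]=0x56, mem[0x16]=0xf0

MEM[0x2a,0x0d,0x19,0x16] = ae f0 56 f0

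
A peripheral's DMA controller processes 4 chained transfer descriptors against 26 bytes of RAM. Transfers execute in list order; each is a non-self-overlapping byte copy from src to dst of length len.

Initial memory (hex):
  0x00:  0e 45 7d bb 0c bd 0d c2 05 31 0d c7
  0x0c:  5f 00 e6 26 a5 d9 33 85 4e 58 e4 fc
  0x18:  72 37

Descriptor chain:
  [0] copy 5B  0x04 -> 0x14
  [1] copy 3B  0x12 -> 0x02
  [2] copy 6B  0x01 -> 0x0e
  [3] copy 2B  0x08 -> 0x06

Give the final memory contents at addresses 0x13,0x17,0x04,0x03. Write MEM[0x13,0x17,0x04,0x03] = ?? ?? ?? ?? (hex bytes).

D0: mem[0x14..0x18] <- [0c bd 0d c2 05]
D1: mem[0x02..0x04] <- [33 85 0c]
D2: mem[0x0e..0x13] <- [45 33 85 0c bd 0d]
D3: mem[0x06..0x07] <- [05 31]
query mem[0x13]=0x0d, mem[0x17]=0xc2, mem[0x04]=0x0c, mem[0x03]=0x85

MEM[0x13,0x17,0x04,0x03] = 0d c2 0c 85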